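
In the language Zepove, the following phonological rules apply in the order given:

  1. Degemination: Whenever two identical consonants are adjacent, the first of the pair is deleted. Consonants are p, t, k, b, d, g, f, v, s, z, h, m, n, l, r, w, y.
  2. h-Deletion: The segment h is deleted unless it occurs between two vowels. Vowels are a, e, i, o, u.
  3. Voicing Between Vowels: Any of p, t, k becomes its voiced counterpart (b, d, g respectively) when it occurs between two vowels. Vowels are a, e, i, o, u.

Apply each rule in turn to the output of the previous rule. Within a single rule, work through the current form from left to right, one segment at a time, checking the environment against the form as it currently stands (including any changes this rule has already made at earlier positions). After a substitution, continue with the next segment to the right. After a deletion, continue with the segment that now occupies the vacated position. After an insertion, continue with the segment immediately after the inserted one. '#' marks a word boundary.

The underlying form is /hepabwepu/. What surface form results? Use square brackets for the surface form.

[ebabwebu]

1 Degemination: no change — [hepabwepu]
2 h-Deletion: [hepabwepu] → [epabwepu]
3 Voicing Between Vowels: [epabwepu] → [ebabwebu]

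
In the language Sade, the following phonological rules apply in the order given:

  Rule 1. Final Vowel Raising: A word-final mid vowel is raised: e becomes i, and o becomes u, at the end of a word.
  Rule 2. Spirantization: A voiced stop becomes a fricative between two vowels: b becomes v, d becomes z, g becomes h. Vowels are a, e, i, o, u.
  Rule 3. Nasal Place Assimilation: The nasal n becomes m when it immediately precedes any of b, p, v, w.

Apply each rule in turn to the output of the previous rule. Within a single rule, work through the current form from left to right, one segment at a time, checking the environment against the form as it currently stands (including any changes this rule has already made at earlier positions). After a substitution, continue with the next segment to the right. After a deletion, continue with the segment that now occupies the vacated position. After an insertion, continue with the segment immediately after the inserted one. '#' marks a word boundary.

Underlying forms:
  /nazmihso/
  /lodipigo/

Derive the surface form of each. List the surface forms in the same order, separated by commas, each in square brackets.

/nazmihso/:
  Rule 1 Final Vowel Raising: [nazmihso] → [nazmihsu]
  Rule 2 Spirantization: no change — [nazmihsu]
  Rule 3 Nasal Place Assimilation: no change — [nazmihsu]
/lodipigo/:
  Rule 1 Final Vowel Raising: [lodipigo] → [lodipigu]
  Rule 2 Spirantization: [lodipigu] → [lozipihu]
  Rule 3 Nasal Place Assimilation: no change — [lozipihu]

[nazmihsu], [lozipihu]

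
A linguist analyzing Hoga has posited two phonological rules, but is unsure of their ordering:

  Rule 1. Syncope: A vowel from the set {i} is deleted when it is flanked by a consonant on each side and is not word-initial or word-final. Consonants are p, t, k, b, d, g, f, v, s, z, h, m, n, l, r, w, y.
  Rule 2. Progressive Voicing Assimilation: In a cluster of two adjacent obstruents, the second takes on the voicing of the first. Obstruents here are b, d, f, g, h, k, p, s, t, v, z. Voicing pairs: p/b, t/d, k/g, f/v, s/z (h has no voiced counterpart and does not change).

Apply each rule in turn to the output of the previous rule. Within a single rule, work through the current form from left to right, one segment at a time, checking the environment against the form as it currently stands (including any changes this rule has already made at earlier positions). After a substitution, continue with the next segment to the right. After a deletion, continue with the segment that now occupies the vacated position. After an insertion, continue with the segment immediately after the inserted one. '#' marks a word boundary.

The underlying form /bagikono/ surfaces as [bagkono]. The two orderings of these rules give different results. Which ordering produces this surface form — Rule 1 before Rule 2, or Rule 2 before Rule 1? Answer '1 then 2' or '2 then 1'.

Order 1 then 2:
  1 Syncope: [bagikono] → [bagkono]
  2 Progressive Voicing Assimilation: [bagkono] → [baggono]
  result: [baggono]
Order 2 then 1:
  2 Progressive Voicing Assimilation: no change — [bagikono]
  1 Syncope: [bagikono] → [bagkono]
  result: [bagkono]

2 then 1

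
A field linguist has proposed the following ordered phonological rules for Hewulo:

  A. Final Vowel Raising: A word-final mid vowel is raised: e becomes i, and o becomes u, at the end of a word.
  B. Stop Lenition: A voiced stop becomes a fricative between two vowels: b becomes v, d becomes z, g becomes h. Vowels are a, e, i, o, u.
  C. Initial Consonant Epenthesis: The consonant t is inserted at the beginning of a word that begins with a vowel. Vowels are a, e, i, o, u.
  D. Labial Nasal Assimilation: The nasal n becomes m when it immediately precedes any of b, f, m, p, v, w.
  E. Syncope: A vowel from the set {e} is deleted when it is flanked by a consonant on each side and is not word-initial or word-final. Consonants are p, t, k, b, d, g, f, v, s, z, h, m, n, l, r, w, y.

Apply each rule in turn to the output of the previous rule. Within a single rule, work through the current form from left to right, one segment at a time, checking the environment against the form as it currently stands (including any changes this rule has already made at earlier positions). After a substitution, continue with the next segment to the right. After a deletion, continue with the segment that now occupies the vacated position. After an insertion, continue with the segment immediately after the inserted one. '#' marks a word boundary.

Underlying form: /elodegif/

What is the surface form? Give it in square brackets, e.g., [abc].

[tlozhif]

A Final Vowel Raising: no change — [elodegif]
B Stop Lenition: [elodegif] → [elozehif]
C Initial Consonant Epenthesis: [elozehif] → [telozehif]
D Labial Nasal Assimilation: no change — [telozehif]
E Syncope: [telozehif] → [tlozhif]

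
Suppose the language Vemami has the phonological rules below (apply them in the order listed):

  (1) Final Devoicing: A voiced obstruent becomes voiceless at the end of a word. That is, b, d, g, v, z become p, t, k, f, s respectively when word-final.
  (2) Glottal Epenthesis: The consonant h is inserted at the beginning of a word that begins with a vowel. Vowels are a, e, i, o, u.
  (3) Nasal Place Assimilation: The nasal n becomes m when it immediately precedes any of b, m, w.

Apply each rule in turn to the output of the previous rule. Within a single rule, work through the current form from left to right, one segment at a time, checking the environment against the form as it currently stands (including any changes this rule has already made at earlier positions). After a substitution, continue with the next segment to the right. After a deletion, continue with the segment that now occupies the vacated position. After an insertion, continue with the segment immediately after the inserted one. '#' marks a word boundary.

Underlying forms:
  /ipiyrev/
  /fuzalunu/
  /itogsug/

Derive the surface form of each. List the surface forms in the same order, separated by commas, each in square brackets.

[hipiyref], [fuzalunu], [hitogsuk]

/ipiyrev/:
  (1) Final Devoicing: [ipiyrev] → [ipiyref]
  (2) Glottal Epenthesis: [ipiyref] → [hipiyref]
  (3) Nasal Place Assimilation: no change — [hipiyref]
/fuzalunu/:
  (1) Final Devoicing: no change — [fuzalunu]
  (2) Glottal Epenthesis: no change — [fuzalunu]
  (3) Nasal Place Assimilation: no change — [fuzalunu]
/itogsug/:
  (1) Final Devoicing: [itogsug] → [itogsuk]
  (2) Glottal Epenthesis: [itogsuk] → [hitogsuk]
  (3) Nasal Place Assimilation: no change — [hitogsuk]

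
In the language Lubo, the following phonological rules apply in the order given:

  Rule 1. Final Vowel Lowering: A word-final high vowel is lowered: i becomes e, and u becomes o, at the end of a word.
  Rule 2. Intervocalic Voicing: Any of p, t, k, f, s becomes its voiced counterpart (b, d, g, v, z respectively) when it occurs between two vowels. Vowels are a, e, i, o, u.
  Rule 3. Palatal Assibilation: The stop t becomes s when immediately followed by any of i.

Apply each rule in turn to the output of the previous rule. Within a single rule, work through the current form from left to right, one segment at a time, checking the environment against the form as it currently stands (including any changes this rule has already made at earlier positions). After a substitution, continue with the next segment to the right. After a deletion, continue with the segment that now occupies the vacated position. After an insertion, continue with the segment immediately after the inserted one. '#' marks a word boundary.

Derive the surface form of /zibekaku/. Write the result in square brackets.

[zibegago]

Rule 1 Final Vowel Lowering: [zibekaku] → [zibekako]
Rule 2 Intervocalic Voicing: [zibekako] → [zibegago]
Rule 3 Palatal Assibilation: no change — [zibegago]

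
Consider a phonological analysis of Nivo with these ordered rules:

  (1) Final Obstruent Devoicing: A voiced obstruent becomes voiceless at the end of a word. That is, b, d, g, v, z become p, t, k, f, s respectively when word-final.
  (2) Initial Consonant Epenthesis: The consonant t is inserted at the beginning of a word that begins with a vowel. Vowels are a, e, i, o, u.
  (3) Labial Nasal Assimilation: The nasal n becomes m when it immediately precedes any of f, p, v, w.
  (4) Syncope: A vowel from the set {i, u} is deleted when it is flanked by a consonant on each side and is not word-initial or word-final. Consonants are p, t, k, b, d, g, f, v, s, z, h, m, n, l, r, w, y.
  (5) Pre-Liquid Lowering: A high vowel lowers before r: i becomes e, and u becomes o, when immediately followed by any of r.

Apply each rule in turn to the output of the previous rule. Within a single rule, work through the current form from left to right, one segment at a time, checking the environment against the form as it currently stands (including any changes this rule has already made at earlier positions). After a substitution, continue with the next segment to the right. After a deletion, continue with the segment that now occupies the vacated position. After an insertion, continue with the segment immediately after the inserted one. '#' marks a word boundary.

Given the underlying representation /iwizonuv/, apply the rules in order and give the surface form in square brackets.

(1) Final Obstruent Devoicing: [iwizonuv] → [iwizonuf]
(2) Initial Consonant Epenthesis: [iwizonuf] → [tiwizonuf]
(3) Labial Nasal Assimilation: no change — [tiwizonuf]
(4) Syncope: [tiwizonuf] → [twzonf]
(5) Pre-Liquid Lowering: no change — [twzonf]

[twzonf]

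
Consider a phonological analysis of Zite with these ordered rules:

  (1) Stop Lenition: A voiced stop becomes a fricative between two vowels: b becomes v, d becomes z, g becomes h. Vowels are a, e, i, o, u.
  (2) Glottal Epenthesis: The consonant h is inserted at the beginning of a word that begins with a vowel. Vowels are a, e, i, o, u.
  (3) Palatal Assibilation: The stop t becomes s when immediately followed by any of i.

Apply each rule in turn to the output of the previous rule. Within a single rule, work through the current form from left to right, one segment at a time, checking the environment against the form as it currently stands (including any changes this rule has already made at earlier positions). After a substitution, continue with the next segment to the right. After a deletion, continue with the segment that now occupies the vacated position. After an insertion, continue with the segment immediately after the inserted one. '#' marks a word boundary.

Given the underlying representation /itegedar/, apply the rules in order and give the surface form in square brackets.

(1) Stop Lenition: [itegedar] → [itehezar]
(2) Glottal Epenthesis: [itehezar] → [hitehezar]
(3) Palatal Assibilation: no change — [hitehezar]

[hitehezar]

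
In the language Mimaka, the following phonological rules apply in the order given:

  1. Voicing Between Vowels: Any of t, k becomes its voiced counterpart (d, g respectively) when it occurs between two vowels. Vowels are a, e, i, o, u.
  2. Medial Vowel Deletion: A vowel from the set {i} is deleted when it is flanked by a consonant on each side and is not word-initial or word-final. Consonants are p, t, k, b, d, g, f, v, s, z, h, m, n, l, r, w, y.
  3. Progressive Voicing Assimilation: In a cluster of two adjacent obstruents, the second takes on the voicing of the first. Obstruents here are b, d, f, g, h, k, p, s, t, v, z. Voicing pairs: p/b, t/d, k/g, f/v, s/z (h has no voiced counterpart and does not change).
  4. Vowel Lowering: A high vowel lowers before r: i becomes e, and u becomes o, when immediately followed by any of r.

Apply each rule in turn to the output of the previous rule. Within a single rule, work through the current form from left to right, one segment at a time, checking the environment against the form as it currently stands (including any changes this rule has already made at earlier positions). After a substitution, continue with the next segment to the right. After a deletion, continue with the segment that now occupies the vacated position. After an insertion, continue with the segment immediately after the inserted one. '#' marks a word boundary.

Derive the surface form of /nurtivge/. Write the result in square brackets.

[nortfke]

1 Voicing Between Vowels: no change — [nurtivge]
2 Medial Vowel Deletion: [nurtivge] → [nurtvge]
3 Progressive Voicing Assimilation: [nurtvge] → [nurtfke]
4 Vowel Lowering: [nurtfke] → [nortfke]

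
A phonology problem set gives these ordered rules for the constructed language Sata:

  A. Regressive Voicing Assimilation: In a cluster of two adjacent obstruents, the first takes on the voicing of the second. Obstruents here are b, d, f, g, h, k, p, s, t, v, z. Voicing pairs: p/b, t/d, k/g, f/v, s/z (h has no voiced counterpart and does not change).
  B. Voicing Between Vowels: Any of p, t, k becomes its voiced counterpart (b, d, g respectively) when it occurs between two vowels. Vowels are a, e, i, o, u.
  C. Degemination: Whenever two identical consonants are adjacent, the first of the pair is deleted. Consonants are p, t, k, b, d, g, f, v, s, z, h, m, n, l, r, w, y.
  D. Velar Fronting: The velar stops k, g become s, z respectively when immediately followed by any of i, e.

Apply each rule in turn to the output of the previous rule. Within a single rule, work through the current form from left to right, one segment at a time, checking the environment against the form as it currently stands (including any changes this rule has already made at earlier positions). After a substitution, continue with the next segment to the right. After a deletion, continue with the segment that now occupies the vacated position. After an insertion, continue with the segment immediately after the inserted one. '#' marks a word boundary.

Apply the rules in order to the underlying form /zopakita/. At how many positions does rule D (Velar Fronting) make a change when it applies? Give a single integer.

A Regressive Voicing Assimilation: no change — [zopakita]
B Voicing Between Vowels: [zopakita] → [zobagida]
C Degemination: no change — [zobagida]
D Velar Fronting: [zobagida] → [zobazida]
Rule D changed 1 position(s).

1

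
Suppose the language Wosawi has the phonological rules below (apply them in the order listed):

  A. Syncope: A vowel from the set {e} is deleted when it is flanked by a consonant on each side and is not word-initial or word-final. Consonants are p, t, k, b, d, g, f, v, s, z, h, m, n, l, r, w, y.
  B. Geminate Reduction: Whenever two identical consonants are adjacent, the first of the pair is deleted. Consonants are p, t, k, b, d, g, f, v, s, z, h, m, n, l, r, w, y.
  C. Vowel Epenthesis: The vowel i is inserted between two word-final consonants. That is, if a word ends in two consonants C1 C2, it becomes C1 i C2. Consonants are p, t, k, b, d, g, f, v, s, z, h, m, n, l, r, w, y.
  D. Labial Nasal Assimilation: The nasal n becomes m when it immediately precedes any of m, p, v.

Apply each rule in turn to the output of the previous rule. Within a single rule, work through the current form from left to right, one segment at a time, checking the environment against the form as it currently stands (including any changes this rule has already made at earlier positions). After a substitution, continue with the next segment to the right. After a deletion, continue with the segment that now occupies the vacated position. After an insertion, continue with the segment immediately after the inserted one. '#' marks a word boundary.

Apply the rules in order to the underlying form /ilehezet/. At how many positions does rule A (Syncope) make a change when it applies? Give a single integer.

3

A Syncope: [ilehezet] → [ilhzt]
B Geminate Reduction: no change — [ilhzt]
C Vowel Epenthesis: [ilhzt] → [ilhzit]
D Labial Nasal Assimilation: no change — [ilhzit]
Rule A changed 3 position(s).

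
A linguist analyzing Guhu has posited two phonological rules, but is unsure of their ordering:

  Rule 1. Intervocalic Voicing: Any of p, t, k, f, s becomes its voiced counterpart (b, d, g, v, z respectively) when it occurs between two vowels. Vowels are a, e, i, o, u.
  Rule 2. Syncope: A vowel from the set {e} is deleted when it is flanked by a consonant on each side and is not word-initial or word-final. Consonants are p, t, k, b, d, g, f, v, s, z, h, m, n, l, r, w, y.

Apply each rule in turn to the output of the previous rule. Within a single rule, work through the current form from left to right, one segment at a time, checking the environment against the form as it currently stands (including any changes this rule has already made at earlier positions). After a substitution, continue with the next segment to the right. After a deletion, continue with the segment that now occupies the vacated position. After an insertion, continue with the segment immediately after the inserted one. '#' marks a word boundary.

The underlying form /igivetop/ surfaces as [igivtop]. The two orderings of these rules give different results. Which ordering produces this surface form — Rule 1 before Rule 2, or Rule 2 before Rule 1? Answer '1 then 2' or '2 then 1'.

2 then 1

Order 1 then 2:
  1 Intervocalic Voicing: [igivetop] → [igivedop]
  2 Syncope: [igivedop] → [igivdop]
  result: [igivdop]
Order 2 then 1:
  2 Syncope: [igivetop] → [igivtop]
  1 Intervocalic Voicing: no change — [igivtop]
  result: [igivtop]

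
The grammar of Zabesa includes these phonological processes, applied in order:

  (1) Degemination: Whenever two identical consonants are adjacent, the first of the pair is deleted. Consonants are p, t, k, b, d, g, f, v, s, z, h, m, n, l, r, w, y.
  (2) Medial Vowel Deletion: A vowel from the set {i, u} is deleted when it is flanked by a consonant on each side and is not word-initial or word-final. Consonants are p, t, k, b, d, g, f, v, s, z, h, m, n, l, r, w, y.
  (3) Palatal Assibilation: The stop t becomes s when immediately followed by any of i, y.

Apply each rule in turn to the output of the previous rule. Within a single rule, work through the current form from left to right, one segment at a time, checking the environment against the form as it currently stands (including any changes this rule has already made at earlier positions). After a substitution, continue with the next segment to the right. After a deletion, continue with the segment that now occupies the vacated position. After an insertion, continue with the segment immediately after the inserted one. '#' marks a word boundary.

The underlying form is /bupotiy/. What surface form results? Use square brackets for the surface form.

(1) Degemination: no change — [bupotiy]
(2) Medial Vowel Deletion: [bupotiy] → [bpoty]
(3) Palatal Assibilation: [bpoty] → [bposy]

[bposy]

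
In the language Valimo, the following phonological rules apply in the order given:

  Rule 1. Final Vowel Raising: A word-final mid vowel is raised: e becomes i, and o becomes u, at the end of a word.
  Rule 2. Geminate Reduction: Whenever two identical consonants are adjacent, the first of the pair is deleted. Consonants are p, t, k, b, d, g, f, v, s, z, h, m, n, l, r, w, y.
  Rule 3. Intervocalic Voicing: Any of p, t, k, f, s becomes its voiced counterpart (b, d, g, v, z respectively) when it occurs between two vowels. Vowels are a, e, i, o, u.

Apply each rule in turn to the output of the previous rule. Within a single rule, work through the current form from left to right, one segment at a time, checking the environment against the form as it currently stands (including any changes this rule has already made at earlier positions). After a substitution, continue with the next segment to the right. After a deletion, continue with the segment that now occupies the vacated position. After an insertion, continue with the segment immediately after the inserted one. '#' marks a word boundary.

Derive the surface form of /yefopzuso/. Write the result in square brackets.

[yevopzuzu]

Rule 1 Final Vowel Raising: [yefopzuso] → [yefopzusu]
Rule 2 Geminate Reduction: no change — [yefopzusu]
Rule 3 Intervocalic Voicing: [yefopzusu] → [yevopzuzu]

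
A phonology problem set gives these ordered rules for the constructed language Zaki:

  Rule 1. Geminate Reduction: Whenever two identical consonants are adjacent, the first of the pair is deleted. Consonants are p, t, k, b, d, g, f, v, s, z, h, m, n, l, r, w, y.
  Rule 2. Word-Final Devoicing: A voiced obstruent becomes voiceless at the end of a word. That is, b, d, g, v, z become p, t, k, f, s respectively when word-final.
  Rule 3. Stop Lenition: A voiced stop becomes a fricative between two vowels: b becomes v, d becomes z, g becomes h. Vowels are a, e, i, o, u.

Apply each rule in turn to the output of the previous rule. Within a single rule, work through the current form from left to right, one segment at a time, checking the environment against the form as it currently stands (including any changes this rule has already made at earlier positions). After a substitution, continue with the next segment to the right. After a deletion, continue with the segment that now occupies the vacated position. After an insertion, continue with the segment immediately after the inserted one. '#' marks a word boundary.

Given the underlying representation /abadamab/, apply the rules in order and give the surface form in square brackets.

Rule 1 Geminate Reduction: no change — [abadamab]
Rule 2 Word-Final Devoicing: [abadamab] → [abadamap]
Rule 3 Stop Lenition: [abadamap] → [avazamap]

[avazamap]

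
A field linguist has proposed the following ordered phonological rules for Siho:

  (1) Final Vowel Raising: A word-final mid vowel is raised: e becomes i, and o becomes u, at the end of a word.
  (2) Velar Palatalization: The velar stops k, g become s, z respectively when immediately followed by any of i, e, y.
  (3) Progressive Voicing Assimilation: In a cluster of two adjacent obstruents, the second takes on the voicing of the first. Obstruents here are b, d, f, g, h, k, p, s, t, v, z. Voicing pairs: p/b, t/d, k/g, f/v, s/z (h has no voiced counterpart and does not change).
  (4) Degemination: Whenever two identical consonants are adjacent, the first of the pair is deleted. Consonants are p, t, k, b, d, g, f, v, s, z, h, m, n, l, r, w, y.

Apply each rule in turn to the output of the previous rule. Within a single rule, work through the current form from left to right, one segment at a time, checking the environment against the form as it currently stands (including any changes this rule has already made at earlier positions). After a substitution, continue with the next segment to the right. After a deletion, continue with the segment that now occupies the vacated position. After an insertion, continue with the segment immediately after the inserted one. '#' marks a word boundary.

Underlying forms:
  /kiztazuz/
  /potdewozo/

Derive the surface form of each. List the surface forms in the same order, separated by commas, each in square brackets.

[sizdazuz], [potewozu]

/kiztazuz/:
  (1) Final Vowel Raising: no change — [kiztazuz]
  (2) Velar Palatalization: [kiztazuz] → [siztazuz]
  (3) Progressive Voicing Assimilation: [siztazuz] → [sizdazuz]
  (4) Degemination: no change — [sizdazuz]
/potdewozo/:
  (1) Final Vowel Raising: [potdewozo] → [potdewozu]
  (2) Velar Palatalization: no change — [potdewozu]
  (3) Progressive Voicing Assimilation: [potdewozu] → [pottewozu]
  (4) Degemination: [pottewozu] → [potewozu]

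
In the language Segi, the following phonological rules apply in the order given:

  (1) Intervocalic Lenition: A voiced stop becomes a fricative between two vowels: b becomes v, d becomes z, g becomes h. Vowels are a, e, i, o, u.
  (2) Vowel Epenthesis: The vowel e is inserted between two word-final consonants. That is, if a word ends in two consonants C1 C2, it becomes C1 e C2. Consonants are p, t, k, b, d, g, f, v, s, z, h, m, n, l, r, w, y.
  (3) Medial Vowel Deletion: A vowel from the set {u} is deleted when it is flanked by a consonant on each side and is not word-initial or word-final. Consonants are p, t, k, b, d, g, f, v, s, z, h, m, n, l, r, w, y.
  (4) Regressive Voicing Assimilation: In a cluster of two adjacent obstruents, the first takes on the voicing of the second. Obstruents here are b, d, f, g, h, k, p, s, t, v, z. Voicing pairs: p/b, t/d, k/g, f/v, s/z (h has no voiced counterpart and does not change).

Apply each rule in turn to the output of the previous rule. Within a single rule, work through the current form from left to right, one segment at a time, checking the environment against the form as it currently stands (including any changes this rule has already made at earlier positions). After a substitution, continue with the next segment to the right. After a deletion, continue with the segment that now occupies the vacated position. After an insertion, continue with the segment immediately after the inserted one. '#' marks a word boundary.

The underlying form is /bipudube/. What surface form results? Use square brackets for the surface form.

(1) Intervocalic Lenition: [bipudube] → [bipuzuve]
(2) Vowel Epenthesis: no change — [bipuzuve]
(3) Medial Vowel Deletion: [bipuzuve] → [bipzve]
(4) Regressive Voicing Assimilation: [bipzve] → [bibzve]

[bibzve]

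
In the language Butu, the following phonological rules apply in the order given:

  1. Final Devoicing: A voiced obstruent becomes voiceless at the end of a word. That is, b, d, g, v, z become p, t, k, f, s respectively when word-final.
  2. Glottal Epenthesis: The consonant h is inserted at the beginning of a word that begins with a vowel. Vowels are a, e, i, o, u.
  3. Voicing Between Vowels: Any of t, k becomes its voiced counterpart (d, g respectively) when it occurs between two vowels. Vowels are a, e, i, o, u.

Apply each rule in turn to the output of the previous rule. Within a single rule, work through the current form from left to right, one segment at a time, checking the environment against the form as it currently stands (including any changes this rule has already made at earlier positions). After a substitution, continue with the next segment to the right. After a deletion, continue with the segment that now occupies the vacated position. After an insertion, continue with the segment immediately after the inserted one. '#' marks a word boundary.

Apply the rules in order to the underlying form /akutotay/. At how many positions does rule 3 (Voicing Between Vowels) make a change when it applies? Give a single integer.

3

1 Final Devoicing: no change — [akutotay]
2 Glottal Epenthesis: [akutotay] → [hakutotay]
3 Voicing Between Vowels: [hakutotay] → [hagudoday]
Rule 3 changed 3 position(s).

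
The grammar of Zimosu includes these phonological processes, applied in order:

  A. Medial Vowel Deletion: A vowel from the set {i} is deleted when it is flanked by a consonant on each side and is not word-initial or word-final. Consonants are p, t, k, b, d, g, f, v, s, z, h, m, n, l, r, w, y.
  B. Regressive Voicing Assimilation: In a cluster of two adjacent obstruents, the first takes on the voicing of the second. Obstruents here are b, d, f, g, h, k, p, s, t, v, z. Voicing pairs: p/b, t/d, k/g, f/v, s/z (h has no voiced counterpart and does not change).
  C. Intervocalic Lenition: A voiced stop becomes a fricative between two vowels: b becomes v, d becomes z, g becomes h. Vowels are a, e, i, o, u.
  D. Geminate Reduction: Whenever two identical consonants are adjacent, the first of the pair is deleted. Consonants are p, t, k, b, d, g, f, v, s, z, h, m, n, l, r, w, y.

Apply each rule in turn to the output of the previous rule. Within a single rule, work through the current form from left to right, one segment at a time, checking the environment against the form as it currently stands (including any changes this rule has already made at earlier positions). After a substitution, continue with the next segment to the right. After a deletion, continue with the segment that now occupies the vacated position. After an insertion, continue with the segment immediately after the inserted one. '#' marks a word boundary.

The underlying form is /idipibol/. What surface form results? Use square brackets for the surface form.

A Medial Vowel Deletion: [idipibol] → [idpbol]
B Regressive Voicing Assimilation: [idpbol] → [itbbol]
C Intervocalic Lenition: no change — [itbbol]
D Geminate Reduction: [itbbol] → [itbol]

[itbol]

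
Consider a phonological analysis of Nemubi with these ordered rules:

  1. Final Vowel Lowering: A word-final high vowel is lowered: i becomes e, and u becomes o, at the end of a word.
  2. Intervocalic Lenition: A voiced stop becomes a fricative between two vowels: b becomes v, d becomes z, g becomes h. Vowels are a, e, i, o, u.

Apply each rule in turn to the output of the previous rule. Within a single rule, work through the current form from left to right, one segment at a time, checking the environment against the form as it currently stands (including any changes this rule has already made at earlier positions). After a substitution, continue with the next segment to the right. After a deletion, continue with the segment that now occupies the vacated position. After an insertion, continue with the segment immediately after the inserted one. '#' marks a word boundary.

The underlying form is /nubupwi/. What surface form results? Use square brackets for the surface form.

[nuvupwe]

1 Final Vowel Lowering: [nubupwi] → [nubupwe]
2 Intervocalic Lenition: [nubupwe] → [nuvupwe]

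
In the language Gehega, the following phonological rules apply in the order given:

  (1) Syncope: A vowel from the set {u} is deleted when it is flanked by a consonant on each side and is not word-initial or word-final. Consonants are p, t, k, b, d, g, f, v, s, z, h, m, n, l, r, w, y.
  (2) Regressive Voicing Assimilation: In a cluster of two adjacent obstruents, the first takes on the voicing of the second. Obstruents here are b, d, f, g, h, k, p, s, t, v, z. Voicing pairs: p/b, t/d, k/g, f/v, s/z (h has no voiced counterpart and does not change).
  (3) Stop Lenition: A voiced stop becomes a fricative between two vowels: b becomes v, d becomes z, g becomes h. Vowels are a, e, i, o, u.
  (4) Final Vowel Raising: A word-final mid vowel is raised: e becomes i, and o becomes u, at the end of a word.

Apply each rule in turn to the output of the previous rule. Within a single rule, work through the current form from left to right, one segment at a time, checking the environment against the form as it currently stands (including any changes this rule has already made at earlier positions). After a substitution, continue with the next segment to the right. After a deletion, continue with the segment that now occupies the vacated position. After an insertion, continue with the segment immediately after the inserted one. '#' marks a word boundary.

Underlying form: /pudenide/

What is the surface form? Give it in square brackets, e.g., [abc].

(1) Syncope: [pudenide] → [pdenide]
(2) Regressive Voicing Assimilation: [pdenide] → [bdenide]
(3) Stop Lenition: [bdenide] → [bdenize]
(4) Final Vowel Raising: [bdenize] → [bdenizi]

[bdenizi]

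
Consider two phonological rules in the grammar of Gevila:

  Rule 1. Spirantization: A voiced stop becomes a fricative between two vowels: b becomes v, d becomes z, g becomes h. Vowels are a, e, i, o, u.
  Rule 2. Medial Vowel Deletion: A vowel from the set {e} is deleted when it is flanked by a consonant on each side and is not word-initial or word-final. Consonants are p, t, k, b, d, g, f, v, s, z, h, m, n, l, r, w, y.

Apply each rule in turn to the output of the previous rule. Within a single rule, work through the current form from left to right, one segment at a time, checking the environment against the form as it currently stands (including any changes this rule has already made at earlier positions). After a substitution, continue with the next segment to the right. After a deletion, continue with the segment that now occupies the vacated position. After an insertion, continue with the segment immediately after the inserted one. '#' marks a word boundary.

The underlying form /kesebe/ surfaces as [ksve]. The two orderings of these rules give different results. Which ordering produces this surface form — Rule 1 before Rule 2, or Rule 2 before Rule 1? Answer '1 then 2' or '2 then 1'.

1 then 2

Order 1 then 2:
  1 Spirantization: [kesebe] → [keseve]
  2 Medial Vowel Deletion: [keseve] → [ksve]
  result: [ksve]
Order 2 then 1:
  2 Medial Vowel Deletion: [kesebe] → [ksbe]
  1 Spirantization: no change — [ksbe]
  result: [ksbe]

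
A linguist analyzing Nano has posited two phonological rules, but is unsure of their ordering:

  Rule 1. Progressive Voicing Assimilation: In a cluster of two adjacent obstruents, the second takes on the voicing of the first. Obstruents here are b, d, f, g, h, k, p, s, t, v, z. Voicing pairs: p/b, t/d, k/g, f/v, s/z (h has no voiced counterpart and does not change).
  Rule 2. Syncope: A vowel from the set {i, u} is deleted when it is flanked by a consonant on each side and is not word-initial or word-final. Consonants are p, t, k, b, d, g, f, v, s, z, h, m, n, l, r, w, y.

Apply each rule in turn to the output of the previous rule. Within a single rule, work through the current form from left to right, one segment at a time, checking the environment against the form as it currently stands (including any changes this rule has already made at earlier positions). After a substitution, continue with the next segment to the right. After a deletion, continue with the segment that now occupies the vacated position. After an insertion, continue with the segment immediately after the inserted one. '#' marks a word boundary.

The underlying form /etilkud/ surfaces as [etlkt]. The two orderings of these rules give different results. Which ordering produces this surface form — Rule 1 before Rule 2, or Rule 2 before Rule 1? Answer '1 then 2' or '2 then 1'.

Order 1 then 2:
  1 Progressive Voicing Assimilation: no change — [etilkud]
  2 Syncope: [etilkud] → [etlkd]
  result: [etlkd]
Order 2 then 1:
  2 Syncope: [etilkud] → [etlkd]
  1 Progressive Voicing Assimilation: [etlkd] → [etlkt]
  result: [etlkt]

2 then 1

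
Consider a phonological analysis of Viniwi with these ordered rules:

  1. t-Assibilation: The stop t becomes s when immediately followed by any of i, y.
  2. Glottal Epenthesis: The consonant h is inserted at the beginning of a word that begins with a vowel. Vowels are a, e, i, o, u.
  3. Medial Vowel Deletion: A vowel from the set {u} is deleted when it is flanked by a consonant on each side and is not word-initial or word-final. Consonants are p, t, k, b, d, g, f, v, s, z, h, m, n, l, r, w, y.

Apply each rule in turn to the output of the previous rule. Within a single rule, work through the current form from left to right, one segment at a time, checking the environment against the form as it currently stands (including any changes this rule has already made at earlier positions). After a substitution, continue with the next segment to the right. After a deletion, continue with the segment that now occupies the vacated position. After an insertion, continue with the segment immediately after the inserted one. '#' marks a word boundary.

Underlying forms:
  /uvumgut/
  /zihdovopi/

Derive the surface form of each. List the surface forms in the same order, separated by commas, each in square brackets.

[hvmgt], [zihdovopi]

/uvumgut/:
  1 t-Assibilation: no change — [uvumgut]
  2 Glottal Epenthesis: [uvumgut] → [huvumgut]
  3 Medial Vowel Deletion: [huvumgut] → [hvmgt]
/zihdovopi/:
  1 t-Assibilation: no change — [zihdovopi]
  2 Glottal Epenthesis: no change — [zihdovopi]
  3 Medial Vowel Deletion: no change — [zihdovopi]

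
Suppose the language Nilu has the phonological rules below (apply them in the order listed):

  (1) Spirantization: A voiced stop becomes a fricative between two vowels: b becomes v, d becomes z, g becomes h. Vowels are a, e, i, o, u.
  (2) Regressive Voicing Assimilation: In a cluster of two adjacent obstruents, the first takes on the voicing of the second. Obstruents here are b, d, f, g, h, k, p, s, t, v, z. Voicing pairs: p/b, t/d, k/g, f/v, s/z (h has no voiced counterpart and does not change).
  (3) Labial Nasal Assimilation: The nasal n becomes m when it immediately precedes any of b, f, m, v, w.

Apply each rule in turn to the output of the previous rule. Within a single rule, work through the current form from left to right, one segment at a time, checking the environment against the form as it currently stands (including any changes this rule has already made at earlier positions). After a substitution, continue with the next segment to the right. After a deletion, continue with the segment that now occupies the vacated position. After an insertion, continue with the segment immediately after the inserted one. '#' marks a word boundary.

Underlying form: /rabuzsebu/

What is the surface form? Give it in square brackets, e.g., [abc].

(1) Spirantization: [rabuzsebu] → [ravuzsevu]
(2) Regressive Voicing Assimilation: [ravuzsevu] → [ravussevu]
(3) Labial Nasal Assimilation: no change — [ravussevu]

[ravussevu]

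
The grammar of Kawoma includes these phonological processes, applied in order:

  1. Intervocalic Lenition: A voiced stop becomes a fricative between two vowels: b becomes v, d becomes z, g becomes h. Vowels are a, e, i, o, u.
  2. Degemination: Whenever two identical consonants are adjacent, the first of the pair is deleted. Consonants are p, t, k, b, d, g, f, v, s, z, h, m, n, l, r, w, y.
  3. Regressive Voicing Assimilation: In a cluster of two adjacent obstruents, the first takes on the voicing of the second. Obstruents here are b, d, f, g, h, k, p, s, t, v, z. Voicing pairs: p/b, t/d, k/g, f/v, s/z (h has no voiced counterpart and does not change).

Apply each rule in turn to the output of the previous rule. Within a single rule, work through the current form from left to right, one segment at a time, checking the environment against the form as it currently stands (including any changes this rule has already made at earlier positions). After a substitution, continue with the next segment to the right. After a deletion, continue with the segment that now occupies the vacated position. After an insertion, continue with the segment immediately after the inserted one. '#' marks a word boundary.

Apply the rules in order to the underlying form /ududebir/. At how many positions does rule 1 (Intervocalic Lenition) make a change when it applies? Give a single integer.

3

1 Intervocalic Lenition: [ududebir] → [uzuzevir]
2 Degemination: no change — [uzuzevir]
3 Regressive Voicing Assimilation: no change — [uzuzevir]
Rule 1 changed 3 position(s).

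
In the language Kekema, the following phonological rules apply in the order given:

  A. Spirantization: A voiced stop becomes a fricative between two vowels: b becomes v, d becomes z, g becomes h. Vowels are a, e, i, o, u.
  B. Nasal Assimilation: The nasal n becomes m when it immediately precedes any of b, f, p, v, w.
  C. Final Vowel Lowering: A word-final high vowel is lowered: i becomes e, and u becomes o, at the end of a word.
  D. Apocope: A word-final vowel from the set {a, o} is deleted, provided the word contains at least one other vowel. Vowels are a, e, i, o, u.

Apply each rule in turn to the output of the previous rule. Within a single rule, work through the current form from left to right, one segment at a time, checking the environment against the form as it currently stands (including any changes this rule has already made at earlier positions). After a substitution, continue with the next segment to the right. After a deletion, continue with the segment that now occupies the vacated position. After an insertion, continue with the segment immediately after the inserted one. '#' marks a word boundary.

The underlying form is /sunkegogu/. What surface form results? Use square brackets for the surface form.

[sunkehoh]

A Spirantization: [sunkegogu] → [sunkehohu]
B Nasal Assimilation: no change — [sunkehohu]
C Final Vowel Lowering: [sunkehohu] → [sunkehoho]
D Apocope: [sunkehoho] → [sunkehoh]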